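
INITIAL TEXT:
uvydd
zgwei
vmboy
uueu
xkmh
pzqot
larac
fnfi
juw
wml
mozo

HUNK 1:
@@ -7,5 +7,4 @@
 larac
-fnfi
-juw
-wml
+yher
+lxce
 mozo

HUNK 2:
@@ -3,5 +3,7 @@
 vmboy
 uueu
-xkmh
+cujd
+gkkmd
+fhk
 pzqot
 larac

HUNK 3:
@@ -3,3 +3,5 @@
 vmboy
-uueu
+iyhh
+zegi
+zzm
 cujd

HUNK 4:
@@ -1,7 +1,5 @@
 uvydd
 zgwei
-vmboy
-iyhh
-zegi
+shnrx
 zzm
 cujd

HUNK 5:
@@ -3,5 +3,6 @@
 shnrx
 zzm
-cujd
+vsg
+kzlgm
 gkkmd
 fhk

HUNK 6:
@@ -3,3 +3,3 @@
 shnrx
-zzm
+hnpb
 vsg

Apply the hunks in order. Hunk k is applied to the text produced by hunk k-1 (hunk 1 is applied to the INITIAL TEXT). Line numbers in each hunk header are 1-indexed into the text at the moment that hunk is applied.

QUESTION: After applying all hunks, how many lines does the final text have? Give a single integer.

Answer: 13

Derivation:
Hunk 1: at line 7 remove [fnfi,juw,wml] add [yher,lxce] -> 10 lines: uvydd zgwei vmboy uueu xkmh pzqot larac yher lxce mozo
Hunk 2: at line 3 remove [xkmh] add [cujd,gkkmd,fhk] -> 12 lines: uvydd zgwei vmboy uueu cujd gkkmd fhk pzqot larac yher lxce mozo
Hunk 3: at line 3 remove [uueu] add [iyhh,zegi,zzm] -> 14 lines: uvydd zgwei vmboy iyhh zegi zzm cujd gkkmd fhk pzqot larac yher lxce mozo
Hunk 4: at line 1 remove [vmboy,iyhh,zegi] add [shnrx] -> 12 lines: uvydd zgwei shnrx zzm cujd gkkmd fhk pzqot larac yher lxce mozo
Hunk 5: at line 3 remove [cujd] add [vsg,kzlgm] -> 13 lines: uvydd zgwei shnrx zzm vsg kzlgm gkkmd fhk pzqot larac yher lxce mozo
Hunk 6: at line 3 remove [zzm] add [hnpb] -> 13 lines: uvydd zgwei shnrx hnpb vsg kzlgm gkkmd fhk pzqot larac yher lxce mozo
Final line count: 13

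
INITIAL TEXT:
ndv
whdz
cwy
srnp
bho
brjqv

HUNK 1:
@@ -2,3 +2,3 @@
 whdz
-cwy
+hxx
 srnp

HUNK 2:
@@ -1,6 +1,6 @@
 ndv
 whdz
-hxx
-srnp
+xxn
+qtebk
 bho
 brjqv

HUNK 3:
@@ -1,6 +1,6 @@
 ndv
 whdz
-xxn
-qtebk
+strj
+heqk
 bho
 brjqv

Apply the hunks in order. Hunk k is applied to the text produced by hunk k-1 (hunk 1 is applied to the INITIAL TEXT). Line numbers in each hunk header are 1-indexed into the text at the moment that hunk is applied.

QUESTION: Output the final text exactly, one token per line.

Answer: ndv
whdz
strj
heqk
bho
brjqv

Derivation:
Hunk 1: at line 2 remove [cwy] add [hxx] -> 6 lines: ndv whdz hxx srnp bho brjqv
Hunk 2: at line 1 remove [hxx,srnp] add [xxn,qtebk] -> 6 lines: ndv whdz xxn qtebk bho brjqv
Hunk 3: at line 1 remove [xxn,qtebk] add [strj,heqk] -> 6 lines: ndv whdz strj heqk bho brjqv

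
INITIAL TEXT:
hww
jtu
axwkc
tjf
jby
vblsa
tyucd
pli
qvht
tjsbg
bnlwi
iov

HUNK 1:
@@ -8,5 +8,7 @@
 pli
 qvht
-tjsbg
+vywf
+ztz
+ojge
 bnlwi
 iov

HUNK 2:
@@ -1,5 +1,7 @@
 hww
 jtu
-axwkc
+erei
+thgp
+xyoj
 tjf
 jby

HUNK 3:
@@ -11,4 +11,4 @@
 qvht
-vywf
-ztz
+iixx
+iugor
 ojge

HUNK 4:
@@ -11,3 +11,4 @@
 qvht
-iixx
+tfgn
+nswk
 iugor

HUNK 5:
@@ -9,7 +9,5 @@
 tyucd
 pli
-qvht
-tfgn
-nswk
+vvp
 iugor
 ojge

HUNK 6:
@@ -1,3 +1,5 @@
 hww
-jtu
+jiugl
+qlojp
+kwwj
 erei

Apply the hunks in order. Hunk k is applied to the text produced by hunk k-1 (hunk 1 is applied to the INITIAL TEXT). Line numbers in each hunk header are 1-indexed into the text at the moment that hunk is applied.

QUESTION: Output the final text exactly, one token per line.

Hunk 1: at line 8 remove [tjsbg] add [vywf,ztz,ojge] -> 14 lines: hww jtu axwkc tjf jby vblsa tyucd pli qvht vywf ztz ojge bnlwi iov
Hunk 2: at line 1 remove [axwkc] add [erei,thgp,xyoj] -> 16 lines: hww jtu erei thgp xyoj tjf jby vblsa tyucd pli qvht vywf ztz ojge bnlwi iov
Hunk 3: at line 11 remove [vywf,ztz] add [iixx,iugor] -> 16 lines: hww jtu erei thgp xyoj tjf jby vblsa tyucd pli qvht iixx iugor ojge bnlwi iov
Hunk 4: at line 11 remove [iixx] add [tfgn,nswk] -> 17 lines: hww jtu erei thgp xyoj tjf jby vblsa tyucd pli qvht tfgn nswk iugor ojge bnlwi iov
Hunk 5: at line 9 remove [qvht,tfgn,nswk] add [vvp] -> 15 lines: hww jtu erei thgp xyoj tjf jby vblsa tyucd pli vvp iugor ojge bnlwi iov
Hunk 6: at line 1 remove [jtu] add [jiugl,qlojp,kwwj] -> 17 lines: hww jiugl qlojp kwwj erei thgp xyoj tjf jby vblsa tyucd pli vvp iugor ojge bnlwi iov

Answer: hww
jiugl
qlojp
kwwj
erei
thgp
xyoj
tjf
jby
vblsa
tyucd
pli
vvp
iugor
ojge
bnlwi
iov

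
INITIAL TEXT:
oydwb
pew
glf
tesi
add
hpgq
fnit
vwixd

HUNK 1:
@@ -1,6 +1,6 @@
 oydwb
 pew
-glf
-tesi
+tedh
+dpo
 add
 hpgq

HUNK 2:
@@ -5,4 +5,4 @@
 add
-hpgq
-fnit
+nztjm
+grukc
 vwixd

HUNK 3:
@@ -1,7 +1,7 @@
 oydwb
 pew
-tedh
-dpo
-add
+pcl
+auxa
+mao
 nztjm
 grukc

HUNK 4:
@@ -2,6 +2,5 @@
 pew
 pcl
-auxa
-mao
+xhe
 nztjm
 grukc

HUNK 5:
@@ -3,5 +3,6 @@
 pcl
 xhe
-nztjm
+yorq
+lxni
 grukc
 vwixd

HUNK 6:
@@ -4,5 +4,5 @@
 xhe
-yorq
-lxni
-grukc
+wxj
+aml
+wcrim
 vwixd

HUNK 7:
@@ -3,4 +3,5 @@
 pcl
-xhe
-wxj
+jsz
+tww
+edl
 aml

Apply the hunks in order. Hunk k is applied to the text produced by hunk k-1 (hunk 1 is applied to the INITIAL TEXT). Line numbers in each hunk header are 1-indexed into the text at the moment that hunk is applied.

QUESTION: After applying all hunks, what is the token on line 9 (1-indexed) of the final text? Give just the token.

Hunk 1: at line 1 remove [glf,tesi] add [tedh,dpo] -> 8 lines: oydwb pew tedh dpo add hpgq fnit vwixd
Hunk 2: at line 5 remove [hpgq,fnit] add [nztjm,grukc] -> 8 lines: oydwb pew tedh dpo add nztjm grukc vwixd
Hunk 3: at line 1 remove [tedh,dpo,add] add [pcl,auxa,mao] -> 8 lines: oydwb pew pcl auxa mao nztjm grukc vwixd
Hunk 4: at line 2 remove [auxa,mao] add [xhe] -> 7 lines: oydwb pew pcl xhe nztjm grukc vwixd
Hunk 5: at line 3 remove [nztjm] add [yorq,lxni] -> 8 lines: oydwb pew pcl xhe yorq lxni grukc vwixd
Hunk 6: at line 4 remove [yorq,lxni,grukc] add [wxj,aml,wcrim] -> 8 lines: oydwb pew pcl xhe wxj aml wcrim vwixd
Hunk 7: at line 3 remove [xhe,wxj] add [jsz,tww,edl] -> 9 lines: oydwb pew pcl jsz tww edl aml wcrim vwixd
Final line 9: vwixd

Answer: vwixd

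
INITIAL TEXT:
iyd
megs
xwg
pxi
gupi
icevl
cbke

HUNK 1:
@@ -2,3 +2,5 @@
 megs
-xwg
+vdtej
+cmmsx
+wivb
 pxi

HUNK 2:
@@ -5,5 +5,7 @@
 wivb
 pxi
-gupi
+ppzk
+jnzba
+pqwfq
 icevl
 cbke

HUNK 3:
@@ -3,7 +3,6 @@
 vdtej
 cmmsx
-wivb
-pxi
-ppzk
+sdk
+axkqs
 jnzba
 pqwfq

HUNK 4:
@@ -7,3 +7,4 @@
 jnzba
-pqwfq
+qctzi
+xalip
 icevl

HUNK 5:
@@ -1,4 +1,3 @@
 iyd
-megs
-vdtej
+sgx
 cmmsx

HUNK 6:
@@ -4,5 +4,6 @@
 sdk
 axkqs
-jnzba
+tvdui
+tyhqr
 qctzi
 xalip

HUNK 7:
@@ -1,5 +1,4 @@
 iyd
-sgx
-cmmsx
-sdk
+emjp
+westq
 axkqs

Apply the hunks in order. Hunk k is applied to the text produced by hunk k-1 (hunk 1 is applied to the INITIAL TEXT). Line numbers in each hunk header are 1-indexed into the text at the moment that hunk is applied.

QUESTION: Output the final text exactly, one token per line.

Hunk 1: at line 2 remove [xwg] add [vdtej,cmmsx,wivb] -> 9 lines: iyd megs vdtej cmmsx wivb pxi gupi icevl cbke
Hunk 2: at line 5 remove [gupi] add [ppzk,jnzba,pqwfq] -> 11 lines: iyd megs vdtej cmmsx wivb pxi ppzk jnzba pqwfq icevl cbke
Hunk 3: at line 3 remove [wivb,pxi,ppzk] add [sdk,axkqs] -> 10 lines: iyd megs vdtej cmmsx sdk axkqs jnzba pqwfq icevl cbke
Hunk 4: at line 7 remove [pqwfq] add [qctzi,xalip] -> 11 lines: iyd megs vdtej cmmsx sdk axkqs jnzba qctzi xalip icevl cbke
Hunk 5: at line 1 remove [megs,vdtej] add [sgx] -> 10 lines: iyd sgx cmmsx sdk axkqs jnzba qctzi xalip icevl cbke
Hunk 6: at line 4 remove [jnzba] add [tvdui,tyhqr] -> 11 lines: iyd sgx cmmsx sdk axkqs tvdui tyhqr qctzi xalip icevl cbke
Hunk 7: at line 1 remove [sgx,cmmsx,sdk] add [emjp,westq] -> 10 lines: iyd emjp westq axkqs tvdui tyhqr qctzi xalip icevl cbke

Answer: iyd
emjp
westq
axkqs
tvdui
tyhqr
qctzi
xalip
icevl
cbke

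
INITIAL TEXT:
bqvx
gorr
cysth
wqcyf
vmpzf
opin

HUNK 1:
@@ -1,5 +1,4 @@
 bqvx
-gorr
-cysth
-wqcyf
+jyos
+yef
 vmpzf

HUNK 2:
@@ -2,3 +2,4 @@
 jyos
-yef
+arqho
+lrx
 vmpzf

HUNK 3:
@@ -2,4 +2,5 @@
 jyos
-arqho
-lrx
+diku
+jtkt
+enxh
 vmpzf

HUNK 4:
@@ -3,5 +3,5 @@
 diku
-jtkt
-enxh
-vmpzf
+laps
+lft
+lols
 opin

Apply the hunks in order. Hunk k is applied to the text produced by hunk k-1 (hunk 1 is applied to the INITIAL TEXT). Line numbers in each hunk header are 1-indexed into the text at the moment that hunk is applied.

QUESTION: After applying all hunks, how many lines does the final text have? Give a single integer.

Answer: 7

Derivation:
Hunk 1: at line 1 remove [gorr,cysth,wqcyf] add [jyos,yef] -> 5 lines: bqvx jyos yef vmpzf opin
Hunk 2: at line 2 remove [yef] add [arqho,lrx] -> 6 lines: bqvx jyos arqho lrx vmpzf opin
Hunk 3: at line 2 remove [arqho,lrx] add [diku,jtkt,enxh] -> 7 lines: bqvx jyos diku jtkt enxh vmpzf opin
Hunk 4: at line 3 remove [jtkt,enxh,vmpzf] add [laps,lft,lols] -> 7 lines: bqvx jyos diku laps lft lols opin
Final line count: 7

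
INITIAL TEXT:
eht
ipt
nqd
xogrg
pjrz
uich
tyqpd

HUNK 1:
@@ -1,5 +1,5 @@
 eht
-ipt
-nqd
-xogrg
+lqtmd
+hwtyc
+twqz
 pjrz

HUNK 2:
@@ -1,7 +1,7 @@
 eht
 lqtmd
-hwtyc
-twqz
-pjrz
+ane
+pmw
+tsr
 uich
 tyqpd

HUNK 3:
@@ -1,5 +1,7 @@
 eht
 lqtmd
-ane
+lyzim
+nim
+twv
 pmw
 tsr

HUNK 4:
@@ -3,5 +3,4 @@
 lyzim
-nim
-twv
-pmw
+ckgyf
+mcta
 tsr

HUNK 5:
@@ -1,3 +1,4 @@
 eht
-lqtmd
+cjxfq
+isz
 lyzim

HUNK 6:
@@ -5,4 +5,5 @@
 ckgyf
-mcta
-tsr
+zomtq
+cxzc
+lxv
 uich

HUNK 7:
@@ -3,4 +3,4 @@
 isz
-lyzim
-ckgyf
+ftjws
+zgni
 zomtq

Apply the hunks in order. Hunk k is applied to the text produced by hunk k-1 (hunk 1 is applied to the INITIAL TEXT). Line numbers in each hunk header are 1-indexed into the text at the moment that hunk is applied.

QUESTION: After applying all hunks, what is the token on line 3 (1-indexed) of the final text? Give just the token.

Hunk 1: at line 1 remove [ipt,nqd,xogrg] add [lqtmd,hwtyc,twqz] -> 7 lines: eht lqtmd hwtyc twqz pjrz uich tyqpd
Hunk 2: at line 1 remove [hwtyc,twqz,pjrz] add [ane,pmw,tsr] -> 7 lines: eht lqtmd ane pmw tsr uich tyqpd
Hunk 3: at line 1 remove [ane] add [lyzim,nim,twv] -> 9 lines: eht lqtmd lyzim nim twv pmw tsr uich tyqpd
Hunk 4: at line 3 remove [nim,twv,pmw] add [ckgyf,mcta] -> 8 lines: eht lqtmd lyzim ckgyf mcta tsr uich tyqpd
Hunk 5: at line 1 remove [lqtmd] add [cjxfq,isz] -> 9 lines: eht cjxfq isz lyzim ckgyf mcta tsr uich tyqpd
Hunk 6: at line 5 remove [mcta,tsr] add [zomtq,cxzc,lxv] -> 10 lines: eht cjxfq isz lyzim ckgyf zomtq cxzc lxv uich tyqpd
Hunk 7: at line 3 remove [lyzim,ckgyf] add [ftjws,zgni] -> 10 lines: eht cjxfq isz ftjws zgni zomtq cxzc lxv uich tyqpd
Final line 3: isz

Answer: isz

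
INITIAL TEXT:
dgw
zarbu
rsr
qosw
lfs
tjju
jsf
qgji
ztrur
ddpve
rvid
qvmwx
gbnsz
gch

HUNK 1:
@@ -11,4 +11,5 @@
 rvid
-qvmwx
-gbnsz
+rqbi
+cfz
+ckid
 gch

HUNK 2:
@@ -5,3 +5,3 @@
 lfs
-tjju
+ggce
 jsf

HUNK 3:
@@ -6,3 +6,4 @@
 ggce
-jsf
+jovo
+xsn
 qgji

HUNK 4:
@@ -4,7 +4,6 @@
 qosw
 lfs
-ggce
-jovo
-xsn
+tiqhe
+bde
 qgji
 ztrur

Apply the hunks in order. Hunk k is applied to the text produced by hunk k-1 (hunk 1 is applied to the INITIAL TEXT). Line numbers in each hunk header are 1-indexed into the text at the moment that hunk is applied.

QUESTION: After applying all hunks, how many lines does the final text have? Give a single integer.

Hunk 1: at line 11 remove [qvmwx,gbnsz] add [rqbi,cfz,ckid] -> 15 lines: dgw zarbu rsr qosw lfs tjju jsf qgji ztrur ddpve rvid rqbi cfz ckid gch
Hunk 2: at line 5 remove [tjju] add [ggce] -> 15 lines: dgw zarbu rsr qosw lfs ggce jsf qgji ztrur ddpve rvid rqbi cfz ckid gch
Hunk 3: at line 6 remove [jsf] add [jovo,xsn] -> 16 lines: dgw zarbu rsr qosw lfs ggce jovo xsn qgji ztrur ddpve rvid rqbi cfz ckid gch
Hunk 4: at line 4 remove [ggce,jovo,xsn] add [tiqhe,bde] -> 15 lines: dgw zarbu rsr qosw lfs tiqhe bde qgji ztrur ddpve rvid rqbi cfz ckid gch
Final line count: 15

Answer: 15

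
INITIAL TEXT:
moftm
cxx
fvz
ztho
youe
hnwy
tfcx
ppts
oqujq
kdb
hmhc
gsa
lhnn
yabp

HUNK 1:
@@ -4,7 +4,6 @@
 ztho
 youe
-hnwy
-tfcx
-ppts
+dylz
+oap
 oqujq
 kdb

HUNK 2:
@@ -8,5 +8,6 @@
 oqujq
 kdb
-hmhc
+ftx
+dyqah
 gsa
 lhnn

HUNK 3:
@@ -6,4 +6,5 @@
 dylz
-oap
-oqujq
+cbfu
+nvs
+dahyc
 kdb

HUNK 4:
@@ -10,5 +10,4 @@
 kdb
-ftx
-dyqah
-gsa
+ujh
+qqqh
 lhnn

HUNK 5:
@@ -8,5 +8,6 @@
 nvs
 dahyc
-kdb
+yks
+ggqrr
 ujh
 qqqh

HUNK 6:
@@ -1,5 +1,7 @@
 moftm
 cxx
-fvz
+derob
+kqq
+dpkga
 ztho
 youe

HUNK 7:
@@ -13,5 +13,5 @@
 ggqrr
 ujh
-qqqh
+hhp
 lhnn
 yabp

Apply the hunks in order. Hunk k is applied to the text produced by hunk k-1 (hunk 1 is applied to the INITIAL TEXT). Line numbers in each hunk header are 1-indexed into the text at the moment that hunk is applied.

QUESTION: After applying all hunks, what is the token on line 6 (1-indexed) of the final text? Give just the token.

Answer: ztho

Derivation:
Hunk 1: at line 4 remove [hnwy,tfcx,ppts] add [dylz,oap] -> 13 lines: moftm cxx fvz ztho youe dylz oap oqujq kdb hmhc gsa lhnn yabp
Hunk 2: at line 8 remove [hmhc] add [ftx,dyqah] -> 14 lines: moftm cxx fvz ztho youe dylz oap oqujq kdb ftx dyqah gsa lhnn yabp
Hunk 3: at line 6 remove [oap,oqujq] add [cbfu,nvs,dahyc] -> 15 lines: moftm cxx fvz ztho youe dylz cbfu nvs dahyc kdb ftx dyqah gsa lhnn yabp
Hunk 4: at line 10 remove [ftx,dyqah,gsa] add [ujh,qqqh] -> 14 lines: moftm cxx fvz ztho youe dylz cbfu nvs dahyc kdb ujh qqqh lhnn yabp
Hunk 5: at line 8 remove [kdb] add [yks,ggqrr] -> 15 lines: moftm cxx fvz ztho youe dylz cbfu nvs dahyc yks ggqrr ujh qqqh lhnn yabp
Hunk 6: at line 1 remove [fvz] add [derob,kqq,dpkga] -> 17 lines: moftm cxx derob kqq dpkga ztho youe dylz cbfu nvs dahyc yks ggqrr ujh qqqh lhnn yabp
Hunk 7: at line 13 remove [qqqh] add [hhp] -> 17 lines: moftm cxx derob kqq dpkga ztho youe dylz cbfu nvs dahyc yks ggqrr ujh hhp lhnn yabp
Final line 6: ztho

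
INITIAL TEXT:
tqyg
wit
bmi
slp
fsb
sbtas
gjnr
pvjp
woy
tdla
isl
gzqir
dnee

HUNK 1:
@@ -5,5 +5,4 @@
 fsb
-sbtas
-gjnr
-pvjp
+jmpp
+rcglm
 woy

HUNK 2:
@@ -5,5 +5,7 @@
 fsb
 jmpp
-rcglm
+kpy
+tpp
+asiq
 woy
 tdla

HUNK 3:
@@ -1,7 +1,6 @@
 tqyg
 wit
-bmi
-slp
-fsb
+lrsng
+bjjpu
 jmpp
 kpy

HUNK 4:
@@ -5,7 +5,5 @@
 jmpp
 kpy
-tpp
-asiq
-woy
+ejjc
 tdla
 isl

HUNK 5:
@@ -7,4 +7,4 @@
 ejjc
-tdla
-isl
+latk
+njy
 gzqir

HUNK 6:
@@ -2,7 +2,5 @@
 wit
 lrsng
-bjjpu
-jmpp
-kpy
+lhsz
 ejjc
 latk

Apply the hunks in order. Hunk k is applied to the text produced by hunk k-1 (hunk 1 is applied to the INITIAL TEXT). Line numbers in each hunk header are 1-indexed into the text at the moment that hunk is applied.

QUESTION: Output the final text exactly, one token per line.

Hunk 1: at line 5 remove [sbtas,gjnr,pvjp] add [jmpp,rcglm] -> 12 lines: tqyg wit bmi slp fsb jmpp rcglm woy tdla isl gzqir dnee
Hunk 2: at line 5 remove [rcglm] add [kpy,tpp,asiq] -> 14 lines: tqyg wit bmi slp fsb jmpp kpy tpp asiq woy tdla isl gzqir dnee
Hunk 3: at line 1 remove [bmi,slp,fsb] add [lrsng,bjjpu] -> 13 lines: tqyg wit lrsng bjjpu jmpp kpy tpp asiq woy tdla isl gzqir dnee
Hunk 4: at line 5 remove [tpp,asiq,woy] add [ejjc] -> 11 lines: tqyg wit lrsng bjjpu jmpp kpy ejjc tdla isl gzqir dnee
Hunk 5: at line 7 remove [tdla,isl] add [latk,njy] -> 11 lines: tqyg wit lrsng bjjpu jmpp kpy ejjc latk njy gzqir dnee
Hunk 6: at line 2 remove [bjjpu,jmpp,kpy] add [lhsz] -> 9 lines: tqyg wit lrsng lhsz ejjc latk njy gzqir dnee

Answer: tqyg
wit
lrsng
lhsz
ejjc
latk
njy
gzqir
dnee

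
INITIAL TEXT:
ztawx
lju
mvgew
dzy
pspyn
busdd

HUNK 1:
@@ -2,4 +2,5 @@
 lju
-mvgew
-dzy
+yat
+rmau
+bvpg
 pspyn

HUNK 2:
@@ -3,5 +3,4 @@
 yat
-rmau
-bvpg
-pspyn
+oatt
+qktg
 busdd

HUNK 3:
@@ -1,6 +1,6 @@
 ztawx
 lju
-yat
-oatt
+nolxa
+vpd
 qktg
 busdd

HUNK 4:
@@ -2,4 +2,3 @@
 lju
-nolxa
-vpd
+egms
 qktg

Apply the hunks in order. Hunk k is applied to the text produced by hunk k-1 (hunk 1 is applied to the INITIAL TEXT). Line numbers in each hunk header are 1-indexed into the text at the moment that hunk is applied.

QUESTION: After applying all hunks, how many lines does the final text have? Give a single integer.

Answer: 5

Derivation:
Hunk 1: at line 2 remove [mvgew,dzy] add [yat,rmau,bvpg] -> 7 lines: ztawx lju yat rmau bvpg pspyn busdd
Hunk 2: at line 3 remove [rmau,bvpg,pspyn] add [oatt,qktg] -> 6 lines: ztawx lju yat oatt qktg busdd
Hunk 3: at line 1 remove [yat,oatt] add [nolxa,vpd] -> 6 lines: ztawx lju nolxa vpd qktg busdd
Hunk 4: at line 2 remove [nolxa,vpd] add [egms] -> 5 lines: ztawx lju egms qktg busdd
Final line count: 5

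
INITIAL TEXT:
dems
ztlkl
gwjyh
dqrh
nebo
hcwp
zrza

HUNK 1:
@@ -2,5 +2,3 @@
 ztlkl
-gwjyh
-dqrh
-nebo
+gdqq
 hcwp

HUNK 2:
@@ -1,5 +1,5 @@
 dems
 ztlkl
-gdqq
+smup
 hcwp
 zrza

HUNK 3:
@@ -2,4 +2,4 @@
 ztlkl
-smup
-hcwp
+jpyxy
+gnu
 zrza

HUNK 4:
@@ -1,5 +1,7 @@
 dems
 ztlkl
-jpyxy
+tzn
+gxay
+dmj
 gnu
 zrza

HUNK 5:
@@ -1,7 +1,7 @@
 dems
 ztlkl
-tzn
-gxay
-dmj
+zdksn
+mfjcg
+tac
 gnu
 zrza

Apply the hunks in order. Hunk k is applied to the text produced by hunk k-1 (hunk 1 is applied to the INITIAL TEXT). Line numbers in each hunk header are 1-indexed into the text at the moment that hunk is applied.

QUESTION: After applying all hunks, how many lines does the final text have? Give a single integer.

Hunk 1: at line 2 remove [gwjyh,dqrh,nebo] add [gdqq] -> 5 lines: dems ztlkl gdqq hcwp zrza
Hunk 2: at line 1 remove [gdqq] add [smup] -> 5 lines: dems ztlkl smup hcwp zrza
Hunk 3: at line 2 remove [smup,hcwp] add [jpyxy,gnu] -> 5 lines: dems ztlkl jpyxy gnu zrza
Hunk 4: at line 1 remove [jpyxy] add [tzn,gxay,dmj] -> 7 lines: dems ztlkl tzn gxay dmj gnu zrza
Hunk 5: at line 1 remove [tzn,gxay,dmj] add [zdksn,mfjcg,tac] -> 7 lines: dems ztlkl zdksn mfjcg tac gnu zrza
Final line count: 7

Answer: 7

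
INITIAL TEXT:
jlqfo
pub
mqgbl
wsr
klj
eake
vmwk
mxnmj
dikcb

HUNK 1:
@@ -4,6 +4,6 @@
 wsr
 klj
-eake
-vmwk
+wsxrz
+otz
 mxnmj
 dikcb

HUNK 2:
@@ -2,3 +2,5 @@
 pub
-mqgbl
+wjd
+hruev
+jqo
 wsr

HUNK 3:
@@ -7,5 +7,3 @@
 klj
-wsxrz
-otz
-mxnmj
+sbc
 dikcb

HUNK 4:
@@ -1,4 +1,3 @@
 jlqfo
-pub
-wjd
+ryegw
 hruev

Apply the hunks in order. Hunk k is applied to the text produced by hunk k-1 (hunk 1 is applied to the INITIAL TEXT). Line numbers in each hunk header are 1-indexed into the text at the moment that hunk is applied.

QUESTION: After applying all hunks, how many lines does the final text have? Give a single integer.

Answer: 8

Derivation:
Hunk 1: at line 4 remove [eake,vmwk] add [wsxrz,otz] -> 9 lines: jlqfo pub mqgbl wsr klj wsxrz otz mxnmj dikcb
Hunk 2: at line 2 remove [mqgbl] add [wjd,hruev,jqo] -> 11 lines: jlqfo pub wjd hruev jqo wsr klj wsxrz otz mxnmj dikcb
Hunk 3: at line 7 remove [wsxrz,otz,mxnmj] add [sbc] -> 9 lines: jlqfo pub wjd hruev jqo wsr klj sbc dikcb
Hunk 4: at line 1 remove [pub,wjd] add [ryegw] -> 8 lines: jlqfo ryegw hruev jqo wsr klj sbc dikcb
Final line count: 8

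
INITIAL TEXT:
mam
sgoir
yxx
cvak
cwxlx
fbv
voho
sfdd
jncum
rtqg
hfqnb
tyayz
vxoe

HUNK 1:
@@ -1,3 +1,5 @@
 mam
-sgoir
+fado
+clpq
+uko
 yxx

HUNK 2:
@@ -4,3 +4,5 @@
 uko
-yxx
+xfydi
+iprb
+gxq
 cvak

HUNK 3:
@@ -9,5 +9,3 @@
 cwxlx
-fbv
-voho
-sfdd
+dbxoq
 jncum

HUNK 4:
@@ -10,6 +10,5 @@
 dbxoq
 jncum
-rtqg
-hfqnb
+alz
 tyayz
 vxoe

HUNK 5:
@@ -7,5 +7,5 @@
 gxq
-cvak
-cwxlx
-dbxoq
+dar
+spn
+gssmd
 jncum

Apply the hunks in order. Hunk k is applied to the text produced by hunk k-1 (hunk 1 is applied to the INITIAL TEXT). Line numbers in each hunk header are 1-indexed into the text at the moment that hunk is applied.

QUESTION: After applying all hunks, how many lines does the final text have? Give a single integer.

Hunk 1: at line 1 remove [sgoir] add [fado,clpq,uko] -> 15 lines: mam fado clpq uko yxx cvak cwxlx fbv voho sfdd jncum rtqg hfqnb tyayz vxoe
Hunk 2: at line 4 remove [yxx] add [xfydi,iprb,gxq] -> 17 lines: mam fado clpq uko xfydi iprb gxq cvak cwxlx fbv voho sfdd jncum rtqg hfqnb tyayz vxoe
Hunk 3: at line 9 remove [fbv,voho,sfdd] add [dbxoq] -> 15 lines: mam fado clpq uko xfydi iprb gxq cvak cwxlx dbxoq jncum rtqg hfqnb tyayz vxoe
Hunk 4: at line 10 remove [rtqg,hfqnb] add [alz] -> 14 lines: mam fado clpq uko xfydi iprb gxq cvak cwxlx dbxoq jncum alz tyayz vxoe
Hunk 5: at line 7 remove [cvak,cwxlx,dbxoq] add [dar,spn,gssmd] -> 14 lines: mam fado clpq uko xfydi iprb gxq dar spn gssmd jncum alz tyayz vxoe
Final line count: 14

Answer: 14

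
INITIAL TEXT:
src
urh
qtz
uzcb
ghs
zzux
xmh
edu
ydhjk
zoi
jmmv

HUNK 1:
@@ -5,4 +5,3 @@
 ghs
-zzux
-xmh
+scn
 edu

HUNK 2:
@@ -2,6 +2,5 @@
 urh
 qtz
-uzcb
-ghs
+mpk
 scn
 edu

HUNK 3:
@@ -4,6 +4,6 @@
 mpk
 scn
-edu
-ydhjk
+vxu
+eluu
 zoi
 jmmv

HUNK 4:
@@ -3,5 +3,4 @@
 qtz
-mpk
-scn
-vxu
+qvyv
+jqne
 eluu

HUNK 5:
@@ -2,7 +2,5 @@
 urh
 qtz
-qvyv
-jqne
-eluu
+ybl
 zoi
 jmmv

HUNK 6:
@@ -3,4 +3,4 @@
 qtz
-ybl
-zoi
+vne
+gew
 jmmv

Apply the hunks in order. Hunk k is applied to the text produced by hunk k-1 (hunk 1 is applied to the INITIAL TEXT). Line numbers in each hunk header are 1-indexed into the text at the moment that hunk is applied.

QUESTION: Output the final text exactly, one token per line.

Hunk 1: at line 5 remove [zzux,xmh] add [scn] -> 10 lines: src urh qtz uzcb ghs scn edu ydhjk zoi jmmv
Hunk 2: at line 2 remove [uzcb,ghs] add [mpk] -> 9 lines: src urh qtz mpk scn edu ydhjk zoi jmmv
Hunk 3: at line 4 remove [edu,ydhjk] add [vxu,eluu] -> 9 lines: src urh qtz mpk scn vxu eluu zoi jmmv
Hunk 4: at line 3 remove [mpk,scn,vxu] add [qvyv,jqne] -> 8 lines: src urh qtz qvyv jqne eluu zoi jmmv
Hunk 5: at line 2 remove [qvyv,jqne,eluu] add [ybl] -> 6 lines: src urh qtz ybl zoi jmmv
Hunk 6: at line 3 remove [ybl,zoi] add [vne,gew] -> 6 lines: src urh qtz vne gew jmmv

Answer: src
urh
qtz
vne
gew
jmmv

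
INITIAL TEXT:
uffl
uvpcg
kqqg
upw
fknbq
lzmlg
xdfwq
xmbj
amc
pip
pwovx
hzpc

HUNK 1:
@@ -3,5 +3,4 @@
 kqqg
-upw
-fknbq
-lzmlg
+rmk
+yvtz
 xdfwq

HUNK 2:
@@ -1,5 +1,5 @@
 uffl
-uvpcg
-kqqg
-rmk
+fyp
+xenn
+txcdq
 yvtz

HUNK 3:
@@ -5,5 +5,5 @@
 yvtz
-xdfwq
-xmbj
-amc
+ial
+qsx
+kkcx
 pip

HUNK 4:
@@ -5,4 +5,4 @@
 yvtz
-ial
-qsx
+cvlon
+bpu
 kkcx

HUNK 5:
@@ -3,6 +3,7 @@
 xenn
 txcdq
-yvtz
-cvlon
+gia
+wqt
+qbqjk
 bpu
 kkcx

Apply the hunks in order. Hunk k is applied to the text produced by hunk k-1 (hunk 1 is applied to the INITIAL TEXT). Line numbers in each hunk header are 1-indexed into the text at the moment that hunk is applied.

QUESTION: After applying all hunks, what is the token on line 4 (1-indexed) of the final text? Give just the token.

Answer: txcdq

Derivation:
Hunk 1: at line 3 remove [upw,fknbq,lzmlg] add [rmk,yvtz] -> 11 lines: uffl uvpcg kqqg rmk yvtz xdfwq xmbj amc pip pwovx hzpc
Hunk 2: at line 1 remove [uvpcg,kqqg,rmk] add [fyp,xenn,txcdq] -> 11 lines: uffl fyp xenn txcdq yvtz xdfwq xmbj amc pip pwovx hzpc
Hunk 3: at line 5 remove [xdfwq,xmbj,amc] add [ial,qsx,kkcx] -> 11 lines: uffl fyp xenn txcdq yvtz ial qsx kkcx pip pwovx hzpc
Hunk 4: at line 5 remove [ial,qsx] add [cvlon,bpu] -> 11 lines: uffl fyp xenn txcdq yvtz cvlon bpu kkcx pip pwovx hzpc
Hunk 5: at line 3 remove [yvtz,cvlon] add [gia,wqt,qbqjk] -> 12 lines: uffl fyp xenn txcdq gia wqt qbqjk bpu kkcx pip pwovx hzpc
Final line 4: txcdq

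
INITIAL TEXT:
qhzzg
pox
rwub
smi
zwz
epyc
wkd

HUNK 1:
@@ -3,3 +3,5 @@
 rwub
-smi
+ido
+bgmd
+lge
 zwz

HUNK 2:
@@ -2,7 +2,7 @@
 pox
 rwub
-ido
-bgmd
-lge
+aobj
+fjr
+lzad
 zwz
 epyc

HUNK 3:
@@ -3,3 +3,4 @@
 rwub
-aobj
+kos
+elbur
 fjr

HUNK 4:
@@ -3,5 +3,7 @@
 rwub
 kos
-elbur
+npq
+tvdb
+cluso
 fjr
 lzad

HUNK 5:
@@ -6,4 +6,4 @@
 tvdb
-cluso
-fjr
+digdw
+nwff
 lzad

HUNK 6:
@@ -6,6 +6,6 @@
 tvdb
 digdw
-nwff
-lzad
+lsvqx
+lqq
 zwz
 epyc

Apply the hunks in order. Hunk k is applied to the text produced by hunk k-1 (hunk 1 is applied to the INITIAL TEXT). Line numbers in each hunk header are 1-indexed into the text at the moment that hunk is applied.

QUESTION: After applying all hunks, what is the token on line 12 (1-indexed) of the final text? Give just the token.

Hunk 1: at line 3 remove [smi] add [ido,bgmd,lge] -> 9 lines: qhzzg pox rwub ido bgmd lge zwz epyc wkd
Hunk 2: at line 2 remove [ido,bgmd,lge] add [aobj,fjr,lzad] -> 9 lines: qhzzg pox rwub aobj fjr lzad zwz epyc wkd
Hunk 3: at line 3 remove [aobj] add [kos,elbur] -> 10 lines: qhzzg pox rwub kos elbur fjr lzad zwz epyc wkd
Hunk 4: at line 3 remove [elbur] add [npq,tvdb,cluso] -> 12 lines: qhzzg pox rwub kos npq tvdb cluso fjr lzad zwz epyc wkd
Hunk 5: at line 6 remove [cluso,fjr] add [digdw,nwff] -> 12 lines: qhzzg pox rwub kos npq tvdb digdw nwff lzad zwz epyc wkd
Hunk 6: at line 6 remove [nwff,lzad] add [lsvqx,lqq] -> 12 lines: qhzzg pox rwub kos npq tvdb digdw lsvqx lqq zwz epyc wkd
Final line 12: wkd

Answer: wkd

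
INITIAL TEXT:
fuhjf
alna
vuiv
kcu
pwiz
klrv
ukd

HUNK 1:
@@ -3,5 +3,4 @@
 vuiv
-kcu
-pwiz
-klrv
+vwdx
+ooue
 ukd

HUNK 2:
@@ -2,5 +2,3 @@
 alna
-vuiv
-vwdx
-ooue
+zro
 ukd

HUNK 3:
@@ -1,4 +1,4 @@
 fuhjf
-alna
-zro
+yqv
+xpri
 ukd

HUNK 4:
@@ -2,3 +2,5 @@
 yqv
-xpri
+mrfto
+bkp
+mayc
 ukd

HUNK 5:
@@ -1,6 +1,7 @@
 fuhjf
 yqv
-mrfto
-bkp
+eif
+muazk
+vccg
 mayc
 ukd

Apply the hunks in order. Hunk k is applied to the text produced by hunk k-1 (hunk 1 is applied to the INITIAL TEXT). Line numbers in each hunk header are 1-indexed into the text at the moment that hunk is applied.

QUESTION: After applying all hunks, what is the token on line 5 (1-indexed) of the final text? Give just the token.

Hunk 1: at line 3 remove [kcu,pwiz,klrv] add [vwdx,ooue] -> 6 lines: fuhjf alna vuiv vwdx ooue ukd
Hunk 2: at line 2 remove [vuiv,vwdx,ooue] add [zro] -> 4 lines: fuhjf alna zro ukd
Hunk 3: at line 1 remove [alna,zro] add [yqv,xpri] -> 4 lines: fuhjf yqv xpri ukd
Hunk 4: at line 2 remove [xpri] add [mrfto,bkp,mayc] -> 6 lines: fuhjf yqv mrfto bkp mayc ukd
Hunk 5: at line 1 remove [mrfto,bkp] add [eif,muazk,vccg] -> 7 lines: fuhjf yqv eif muazk vccg mayc ukd
Final line 5: vccg

Answer: vccg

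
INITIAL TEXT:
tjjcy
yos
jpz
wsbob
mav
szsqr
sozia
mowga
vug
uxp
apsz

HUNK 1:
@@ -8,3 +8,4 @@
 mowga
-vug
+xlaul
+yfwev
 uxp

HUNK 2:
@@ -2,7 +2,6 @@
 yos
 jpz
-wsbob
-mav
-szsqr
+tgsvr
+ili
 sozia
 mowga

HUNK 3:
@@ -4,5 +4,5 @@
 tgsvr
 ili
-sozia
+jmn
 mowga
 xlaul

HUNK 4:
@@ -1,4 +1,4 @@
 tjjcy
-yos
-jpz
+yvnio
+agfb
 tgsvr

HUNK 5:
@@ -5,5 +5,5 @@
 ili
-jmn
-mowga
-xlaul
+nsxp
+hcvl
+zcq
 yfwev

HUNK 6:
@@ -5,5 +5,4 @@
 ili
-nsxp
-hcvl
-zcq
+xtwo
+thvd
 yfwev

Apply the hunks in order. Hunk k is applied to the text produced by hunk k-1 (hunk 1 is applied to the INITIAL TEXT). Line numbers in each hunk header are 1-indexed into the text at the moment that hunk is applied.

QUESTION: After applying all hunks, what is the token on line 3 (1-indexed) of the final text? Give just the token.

Answer: agfb

Derivation:
Hunk 1: at line 8 remove [vug] add [xlaul,yfwev] -> 12 lines: tjjcy yos jpz wsbob mav szsqr sozia mowga xlaul yfwev uxp apsz
Hunk 2: at line 2 remove [wsbob,mav,szsqr] add [tgsvr,ili] -> 11 lines: tjjcy yos jpz tgsvr ili sozia mowga xlaul yfwev uxp apsz
Hunk 3: at line 4 remove [sozia] add [jmn] -> 11 lines: tjjcy yos jpz tgsvr ili jmn mowga xlaul yfwev uxp apsz
Hunk 4: at line 1 remove [yos,jpz] add [yvnio,agfb] -> 11 lines: tjjcy yvnio agfb tgsvr ili jmn mowga xlaul yfwev uxp apsz
Hunk 5: at line 5 remove [jmn,mowga,xlaul] add [nsxp,hcvl,zcq] -> 11 lines: tjjcy yvnio agfb tgsvr ili nsxp hcvl zcq yfwev uxp apsz
Hunk 6: at line 5 remove [nsxp,hcvl,zcq] add [xtwo,thvd] -> 10 lines: tjjcy yvnio agfb tgsvr ili xtwo thvd yfwev uxp apsz
Final line 3: agfb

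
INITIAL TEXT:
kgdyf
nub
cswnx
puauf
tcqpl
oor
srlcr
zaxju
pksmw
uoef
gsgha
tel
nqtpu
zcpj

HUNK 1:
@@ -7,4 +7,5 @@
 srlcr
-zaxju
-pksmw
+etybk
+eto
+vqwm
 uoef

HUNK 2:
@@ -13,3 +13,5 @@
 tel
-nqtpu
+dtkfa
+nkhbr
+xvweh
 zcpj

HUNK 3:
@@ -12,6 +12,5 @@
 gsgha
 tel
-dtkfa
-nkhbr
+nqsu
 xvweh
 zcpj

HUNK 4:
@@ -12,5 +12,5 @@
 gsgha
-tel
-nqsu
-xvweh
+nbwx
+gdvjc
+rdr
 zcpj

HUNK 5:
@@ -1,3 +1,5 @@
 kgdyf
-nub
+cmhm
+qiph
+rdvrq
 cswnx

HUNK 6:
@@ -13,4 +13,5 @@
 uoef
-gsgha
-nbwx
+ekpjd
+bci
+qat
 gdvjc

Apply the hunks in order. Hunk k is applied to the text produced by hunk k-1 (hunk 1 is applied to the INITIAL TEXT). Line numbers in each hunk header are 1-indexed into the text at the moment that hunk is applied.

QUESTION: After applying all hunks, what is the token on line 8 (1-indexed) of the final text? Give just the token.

Hunk 1: at line 7 remove [zaxju,pksmw] add [etybk,eto,vqwm] -> 15 lines: kgdyf nub cswnx puauf tcqpl oor srlcr etybk eto vqwm uoef gsgha tel nqtpu zcpj
Hunk 2: at line 13 remove [nqtpu] add [dtkfa,nkhbr,xvweh] -> 17 lines: kgdyf nub cswnx puauf tcqpl oor srlcr etybk eto vqwm uoef gsgha tel dtkfa nkhbr xvweh zcpj
Hunk 3: at line 12 remove [dtkfa,nkhbr] add [nqsu] -> 16 lines: kgdyf nub cswnx puauf tcqpl oor srlcr etybk eto vqwm uoef gsgha tel nqsu xvweh zcpj
Hunk 4: at line 12 remove [tel,nqsu,xvweh] add [nbwx,gdvjc,rdr] -> 16 lines: kgdyf nub cswnx puauf tcqpl oor srlcr etybk eto vqwm uoef gsgha nbwx gdvjc rdr zcpj
Hunk 5: at line 1 remove [nub] add [cmhm,qiph,rdvrq] -> 18 lines: kgdyf cmhm qiph rdvrq cswnx puauf tcqpl oor srlcr etybk eto vqwm uoef gsgha nbwx gdvjc rdr zcpj
Hunk 6: at line 13 remove [gsgha,nbwx] add [ekpjd,bci,qat] -> 19 lines: kgdyf cmhm qiph rdvrq cswnx puauf tcqpl oor srlcr etybk eto vqwm uoef ekpjd bci qat gdvjc rdr zcpj
Final line 8: oor

Answer: oor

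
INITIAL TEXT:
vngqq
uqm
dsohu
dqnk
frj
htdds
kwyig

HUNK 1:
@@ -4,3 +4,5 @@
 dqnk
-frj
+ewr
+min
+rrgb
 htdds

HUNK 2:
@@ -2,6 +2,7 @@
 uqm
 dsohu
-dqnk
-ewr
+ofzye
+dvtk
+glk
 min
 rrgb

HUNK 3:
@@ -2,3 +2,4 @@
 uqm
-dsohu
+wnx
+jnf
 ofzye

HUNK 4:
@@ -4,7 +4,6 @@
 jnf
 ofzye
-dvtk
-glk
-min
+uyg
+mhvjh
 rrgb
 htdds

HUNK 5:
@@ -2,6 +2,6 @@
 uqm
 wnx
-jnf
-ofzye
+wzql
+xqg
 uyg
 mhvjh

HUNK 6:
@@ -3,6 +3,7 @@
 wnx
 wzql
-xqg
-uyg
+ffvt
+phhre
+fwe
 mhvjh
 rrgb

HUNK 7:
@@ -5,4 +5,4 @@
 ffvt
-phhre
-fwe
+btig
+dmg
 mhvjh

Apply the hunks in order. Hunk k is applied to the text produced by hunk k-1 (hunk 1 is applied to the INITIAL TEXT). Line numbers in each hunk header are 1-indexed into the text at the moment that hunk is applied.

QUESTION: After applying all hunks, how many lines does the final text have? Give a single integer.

Answer: 11

Derivation:
Hunk 1: at line 4 remove [frj] add [ewr,min,rrgb] -> 9 lines: vngqq uqm dsohu dqnk ewr min rrgb htdds kwyig
Hunk 2: at line 2 remove [dqnk,ewr] add [ofzye,dvtk,glk] -> 10 lines: vngqq uqm dsohu ofzye dvtk glk min rrgb htdds kwyig
Hunk 3: at line 2 remove [dsohu] add [wnx,jnf] -> 11 lines: vngqq uqm wnx jnf ofzye dvtk glk min rrgb htdds kwyig
Hunk 4: at line 4 remove [dvtk,glk,min] add [uyg,mhvjh] -> 10 lines: vngqq uqm wnx jnf ofzye uyg mhvjh rrgb htdds kwyig
Hunk 5: at line 2 remove [jnf,ofzye] add [wzql,xqg] -> 10 lines: vngqq uqm wnx wzql xqg uyg mhvjh rrgb htdds kwyig
Hunk 6: at line 3 remove [xqg,uyg] add [ffvt,phhre,fwe] -> 11 lines: vngqq uqm wnx wzql ffvt phhre fwe mhvjh rrgb htdds kwyig
Hunk 7: at line 5 remove [phhre,fwe] add [btig,dmg] -> 11 lines: vngqq uqm wnx wzql ffvt btig dmg mhvjh rrgb htdds kwyig
Final line count: 11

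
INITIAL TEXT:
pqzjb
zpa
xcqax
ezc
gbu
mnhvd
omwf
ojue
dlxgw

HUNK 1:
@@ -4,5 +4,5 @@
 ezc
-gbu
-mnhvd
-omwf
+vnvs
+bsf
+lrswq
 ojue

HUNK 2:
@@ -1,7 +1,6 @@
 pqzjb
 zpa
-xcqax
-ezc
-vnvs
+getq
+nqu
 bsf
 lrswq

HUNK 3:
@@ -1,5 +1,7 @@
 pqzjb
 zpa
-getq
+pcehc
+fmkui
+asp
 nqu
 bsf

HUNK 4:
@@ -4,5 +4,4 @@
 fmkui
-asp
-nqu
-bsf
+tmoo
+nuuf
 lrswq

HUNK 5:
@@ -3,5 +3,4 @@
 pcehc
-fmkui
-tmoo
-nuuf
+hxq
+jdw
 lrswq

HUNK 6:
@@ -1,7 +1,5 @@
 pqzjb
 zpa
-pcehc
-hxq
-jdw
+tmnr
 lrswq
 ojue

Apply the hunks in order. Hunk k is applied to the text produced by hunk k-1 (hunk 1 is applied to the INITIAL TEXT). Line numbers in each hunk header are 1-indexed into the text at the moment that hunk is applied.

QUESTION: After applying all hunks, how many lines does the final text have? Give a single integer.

Answer: 6

Derivation:
Hunk 1: at line 4 remove [gbu,mnhvd,omwf] add [vnvs,bsf,lrswq] -> 9 lines: pqzjb zpa xcqax ezc vnvs bsf lrswq ojue dlxgw
Hunk 2: at line 1 remove [xcqax,ezc,vnvs] add [getq,nqu] -> 8 lines: pqzjb zpa getq nqu bsf lrswq ojue dlxgw
Hunk 3: at line 1 remove [getq] add [pcehc,fmkui,asp] -> 10 lines: pqzjb zpa pcehc fmkui asp nqu bsf lrswq ojue dlxgw
Hunk 4: at line 4 remove [asp,nqu,bsf] add [tmoo,nuuf] -> 9 lines: pqzjb zpa pcehc fmkui tmoo nuuf lrswq ojue dlxgw
Hunk 5: at line 3 remove [fmkui,tmoo,nuuf] add [hxq,jdw] -> 8 lines: pqzjb zpa pcehc hxq jdw lrswq ojue dlxgw
Hunk 6: at line 1 remove [pcehc,hxq,jdw] add [tmnr] -> 6 lines: pqzjb zpa tmnr lrswq ojue dlxgw
Final line count: 6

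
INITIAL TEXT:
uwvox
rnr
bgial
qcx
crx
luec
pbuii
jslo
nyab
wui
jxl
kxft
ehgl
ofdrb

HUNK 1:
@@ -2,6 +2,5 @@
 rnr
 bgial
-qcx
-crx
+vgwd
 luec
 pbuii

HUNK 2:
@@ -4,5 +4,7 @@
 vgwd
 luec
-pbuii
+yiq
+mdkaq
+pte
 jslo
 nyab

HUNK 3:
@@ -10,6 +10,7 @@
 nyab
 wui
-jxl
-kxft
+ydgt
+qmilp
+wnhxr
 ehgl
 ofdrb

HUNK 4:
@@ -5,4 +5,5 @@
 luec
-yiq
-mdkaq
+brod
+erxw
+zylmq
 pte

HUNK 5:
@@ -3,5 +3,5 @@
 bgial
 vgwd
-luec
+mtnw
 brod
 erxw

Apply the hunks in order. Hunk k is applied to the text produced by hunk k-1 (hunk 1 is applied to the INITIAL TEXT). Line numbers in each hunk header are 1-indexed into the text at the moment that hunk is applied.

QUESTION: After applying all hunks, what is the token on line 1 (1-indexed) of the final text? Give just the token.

Hunk 1: at line 2 remove [qcx,crx] add [vgwd] -> 13 lines: uwvox rnr bgial vgwd luec pbuii jslo nyab wui jxl kxft ehgl ofdrb
Hunk 2: at line 4 remove [pbuii] add [yiq,mdkaq,pte] -> 15 lines: uwvox rnr bgial vgwd luec yiq mdkaq pte jslo nyab wui jxl kxft ehgl ofdrb
Hunk 3: at line 10 remove [jxl,kxft] add [ydgt,qmilp,wnhxr] -> 16 lines: uwvox rnr bgial vgwd luec yiq mdkaq pte jslo nyab wui ydgt qmilp wnhxr ehgl ofdrb
Hunk 4: at line 5 remove [yiq,mdkaq] add [brod,erxw,zylmq] -> 17 lines: uwvox rnr bgial vgwd luec brod erxw zylmq pte jslo nyab wui ydgt qmilp wnhxr ehgl ofdrb
Hunk 5: at line 3 remove [luec] add [mtnw] -> 17 lines: uwvox rnr bgial vgwd mtnw brod erxw zylmq pte jslo nyab wui ydgt qmilp wnhxr ehgl ofdrb
Final line 1: uwvox

Answer: uwvox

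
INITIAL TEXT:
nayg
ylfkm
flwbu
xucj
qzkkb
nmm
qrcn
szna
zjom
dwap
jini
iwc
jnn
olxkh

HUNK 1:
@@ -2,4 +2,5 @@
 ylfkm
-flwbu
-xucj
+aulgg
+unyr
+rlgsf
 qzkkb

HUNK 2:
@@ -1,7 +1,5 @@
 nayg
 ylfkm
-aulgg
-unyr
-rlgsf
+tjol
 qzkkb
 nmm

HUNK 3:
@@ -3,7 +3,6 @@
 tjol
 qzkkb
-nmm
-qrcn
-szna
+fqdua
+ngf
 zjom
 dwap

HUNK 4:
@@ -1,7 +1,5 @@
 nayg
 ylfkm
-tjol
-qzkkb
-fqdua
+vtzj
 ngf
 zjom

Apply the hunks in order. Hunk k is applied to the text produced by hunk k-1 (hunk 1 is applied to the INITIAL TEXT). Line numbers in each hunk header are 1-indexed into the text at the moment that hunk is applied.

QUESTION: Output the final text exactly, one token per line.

Answer: nayg
ylfkm
vtzj
ngf
zjom
dwap
jini
iwc
jnn
olxkh

Derivation:
Hunk 1: at line 2 remove [flwbu,xucj] add [aulgg,unyr,rlgsf] -> 15 lines: nayg ylfkm aulgg unyr rlgsf qzkkb nmm qrcn szna zjom dwap jini iwc jnn olxkh
Hunk 2: at line 1 remove [aulgg,unyr,rlgsf] add [tjol] -> 13 lines: nayg ylfkm tjol qzkkb nmm qrcn szna zjom dwap jini iwc jnn olxkh
Hunk 3: at line 3 remove [nmm,qrcn,szna] add [fqdua,ngf] -> 12 lines: nayg ylfkm tjol qzkkb fqdua ngf zjom dwap jini iwc jnn olxkh
Hunk 4: at line 1 remove [tjol,qzkkb,fqdua] add [vtzj] -> 10 lines: nayg ylfkm vtzj ngf zjom dwap jini iwc jnn olxkh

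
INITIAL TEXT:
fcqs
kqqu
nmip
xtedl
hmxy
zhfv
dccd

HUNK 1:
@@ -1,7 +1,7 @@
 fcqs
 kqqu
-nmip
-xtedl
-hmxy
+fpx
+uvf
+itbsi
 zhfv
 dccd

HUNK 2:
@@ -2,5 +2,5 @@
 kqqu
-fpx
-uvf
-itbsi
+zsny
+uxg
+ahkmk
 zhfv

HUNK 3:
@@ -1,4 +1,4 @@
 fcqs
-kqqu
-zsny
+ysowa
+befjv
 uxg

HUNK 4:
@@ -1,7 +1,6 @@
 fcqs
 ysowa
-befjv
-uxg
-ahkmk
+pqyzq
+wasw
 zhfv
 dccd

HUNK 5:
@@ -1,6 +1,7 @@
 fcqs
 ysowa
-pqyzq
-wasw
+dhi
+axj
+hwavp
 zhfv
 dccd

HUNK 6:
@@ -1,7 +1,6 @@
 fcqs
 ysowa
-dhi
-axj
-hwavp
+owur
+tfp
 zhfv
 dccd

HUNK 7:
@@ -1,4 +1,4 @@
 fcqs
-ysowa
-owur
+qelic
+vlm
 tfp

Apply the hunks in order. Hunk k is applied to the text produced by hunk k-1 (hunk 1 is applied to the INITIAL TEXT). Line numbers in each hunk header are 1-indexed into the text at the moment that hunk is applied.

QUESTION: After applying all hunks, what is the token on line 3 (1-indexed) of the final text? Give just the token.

Hunk 1: at line 1 remove [nmip,xtedl,hmxy] add [fpx,uvf,itbsi] -> 7 lines: fcqs kqqu fpx uvf itbsi zhfv dccd
Hunk 2: at line 2 remove [fpx,uvf,itbsi] add [zsny,uxg,ahkmk] -> 7 lines: fcqs kqqu zsny uxg ahkmk zhfv dccd
Hunk 3: at line 1 remove [kqqu,zsny] add [ysowa,befjv] -> 7 lines: fcqs ysowa befjv uxg ahkmk zhfv dccd
Hunk 4: at line 1 remove [befjv,uxg,ahkmk] add [pqyzq,wasw] -> 6 lines: fcqs ysowa pqyzq wasw zhfv dccd
Hunk 5: at line 1 remove [pqyzq,wasw] add [dhi,axj,hwavp] -> 7 lines: fcqs ysowa dhi axj hwavp zhfv dccd
Hunk 6: at line 1 remove [dhi,axj,hwavp] add [owur,tfp] -> 6 lines: fcqs ysowa owur tfp zhfv dccd
Hunk 7: at line 1 remove [ysowa,owur] add [qelic,vlm] -> 6 lines: fcqs qelic vlm tfp zhfv dccd
Final line 3: vlm

Answer: vlm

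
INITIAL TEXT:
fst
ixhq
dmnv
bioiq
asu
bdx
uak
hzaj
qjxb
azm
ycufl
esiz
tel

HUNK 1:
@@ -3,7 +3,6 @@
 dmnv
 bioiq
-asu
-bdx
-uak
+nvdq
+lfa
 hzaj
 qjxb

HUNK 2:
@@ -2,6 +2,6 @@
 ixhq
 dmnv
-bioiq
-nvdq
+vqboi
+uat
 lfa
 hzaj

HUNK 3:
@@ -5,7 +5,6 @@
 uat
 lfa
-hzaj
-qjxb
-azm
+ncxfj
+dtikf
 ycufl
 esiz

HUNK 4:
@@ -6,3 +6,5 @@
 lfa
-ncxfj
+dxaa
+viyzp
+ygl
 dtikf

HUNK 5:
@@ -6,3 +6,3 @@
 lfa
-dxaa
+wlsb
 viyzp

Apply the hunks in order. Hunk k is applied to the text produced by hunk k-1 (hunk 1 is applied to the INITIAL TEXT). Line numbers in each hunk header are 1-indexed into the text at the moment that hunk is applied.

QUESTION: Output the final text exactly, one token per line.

Hunk 1: at line 3 remove [asu,bdx,uak] add [nvdq,lfa] -> 12 lines: fst ixhq dmnv bioiq nvdq lfa hzaj qjxb azm ycufl esiz tel
Hunk 2: at line 2 remove [bioiq,nvdq] add [vqboi,uat] -> 12 lines: fst ixhq dmnv vqboi uat lfa hzaj qjxb azm ycufl esiz tel
Hunk 3: at line 5 remove [hzaj,qjxb,azm] add [ncxfj,dtikf] -> 11 lines: fst ixhq dmnv vqboi uat lfa ncxfj dtikf ycufl esiz tel
Hunk 4: at line 6 remove [ncxfj] add [dxaa,viyzp,ygl] -> 13 lines: fst ixhq dmnv vqboi uat lfa dxaa viyzp ygl dtikf ycufl esiz tel
Hunk 5: at line 6 remove [dxaa] add [wlsb] -> 13 lines: fst ixhq dmnv vqboi uat lfa wlsb viyzp ygl dtikf ycufl esiz tel

Answer: fst
ixhq
dmnv
vqboi
uat
lfa
wlsb
viyzp
ygl
dtikf
ycufl
esiz
tel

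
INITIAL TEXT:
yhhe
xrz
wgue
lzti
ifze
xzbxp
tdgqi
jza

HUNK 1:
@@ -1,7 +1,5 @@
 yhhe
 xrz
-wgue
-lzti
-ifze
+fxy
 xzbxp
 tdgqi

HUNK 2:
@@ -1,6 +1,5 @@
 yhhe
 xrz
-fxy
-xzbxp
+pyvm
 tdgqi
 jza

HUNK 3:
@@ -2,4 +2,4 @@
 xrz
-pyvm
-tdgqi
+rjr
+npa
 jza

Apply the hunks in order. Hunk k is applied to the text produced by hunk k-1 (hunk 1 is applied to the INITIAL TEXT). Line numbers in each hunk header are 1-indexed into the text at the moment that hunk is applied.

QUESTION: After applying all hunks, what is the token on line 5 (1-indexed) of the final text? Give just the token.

Answer: jza

Derivation:
Hunk 1: at line 1 remove [wgue,lzti,ifze] add [fxy] -> 6 lines: yhhe xrz fxy xzbxp tdgqi jza
Hunk 2: at line 1 remove [fxy,xzbxp] add [pyvm] -> 5 lines: yhhe xrz pyvm tdgqi jza
Hunk 3: at line 2 remove [pyvm,tdgqi] add [rjr,npa] -> 5 lines: yhhe xrz rjr npa jza
Final line 5: jza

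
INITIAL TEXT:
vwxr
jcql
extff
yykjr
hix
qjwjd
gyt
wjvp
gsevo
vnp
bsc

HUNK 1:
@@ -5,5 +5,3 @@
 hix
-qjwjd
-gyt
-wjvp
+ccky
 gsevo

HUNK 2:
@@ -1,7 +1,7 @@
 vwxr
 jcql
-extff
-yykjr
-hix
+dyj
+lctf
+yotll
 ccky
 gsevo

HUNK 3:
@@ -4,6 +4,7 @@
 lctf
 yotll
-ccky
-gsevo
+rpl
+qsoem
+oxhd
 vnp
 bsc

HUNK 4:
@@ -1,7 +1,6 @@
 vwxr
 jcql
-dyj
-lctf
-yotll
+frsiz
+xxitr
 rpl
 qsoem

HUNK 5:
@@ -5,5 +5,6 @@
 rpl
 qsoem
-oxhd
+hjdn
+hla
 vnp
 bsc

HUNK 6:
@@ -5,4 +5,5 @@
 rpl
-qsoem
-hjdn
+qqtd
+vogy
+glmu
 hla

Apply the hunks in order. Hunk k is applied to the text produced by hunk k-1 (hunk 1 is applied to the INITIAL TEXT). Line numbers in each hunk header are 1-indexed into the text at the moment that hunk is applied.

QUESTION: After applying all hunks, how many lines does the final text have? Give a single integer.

Hunk 1: at line 5 remove [qjwjd,gyt,wjvp] add [ccky] -> 9 lines: vwxr jcql extff yykjr hix ccky gsevo vnp bsc
Hunk 2: at line 1 remove [extff,yykjr,hix] add [dyj,lctf,yotll] -> 9 lines: vwxr jcql dyj lctf yotll ccky gsevo vnp bsc
Hunk 3: at line 4 remove [ccky,gsevo] add [rpl,qsoem,oxhd] -> 10 lines: vwxr jcql dyj lctf yotll rpl qsoem oxhd vnp bsc
Hunk 4: at line 1 remove [dyj,lctf,yotll] add [frsiz,xxitr] -> 9 lines: vwxr jcql frsiz xxitr rpl qsoem oxhd vnp bsc
Hunk 5: at line 5 remove [oxhd] add [hjdn,hla] -> 10 lines: vwxr jcql frsiz xxitr rpl qsoem hjdn hla vnp bsc
Hunk 6: at line 5 remove [qsoem,hjdn] add [qqtd,vogy,glmu] -> 11 lines: vwxr jcql frsiz xxitr rpl qqtd vogy glmu hla vnp bsc
Final line count: 11

Answer: 11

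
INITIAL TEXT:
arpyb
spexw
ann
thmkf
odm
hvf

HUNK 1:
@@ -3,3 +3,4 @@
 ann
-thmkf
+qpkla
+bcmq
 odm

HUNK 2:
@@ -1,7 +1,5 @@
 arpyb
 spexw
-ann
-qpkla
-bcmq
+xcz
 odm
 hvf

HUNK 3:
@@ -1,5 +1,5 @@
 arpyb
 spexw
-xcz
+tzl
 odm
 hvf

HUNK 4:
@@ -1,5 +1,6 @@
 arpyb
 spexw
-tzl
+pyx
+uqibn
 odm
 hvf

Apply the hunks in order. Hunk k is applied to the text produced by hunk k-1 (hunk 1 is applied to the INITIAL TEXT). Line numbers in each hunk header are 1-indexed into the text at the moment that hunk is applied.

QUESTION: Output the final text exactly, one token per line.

Answer: arpyb
spexw
pyx
uqibn
odm
hvf

Derivation:
Hunk 1: at line 3 remove [thmkf] add [qpkla,bcmq] -> 7 lines: arpyb spexw ann qpkla bcmq odm hvf
Hunk 2: at line 1 remove [ann,qpkla,bcmq] add [xcz] -> 5 lines: arpyb spexw xcz odm hvf
Hunk 3: at line 1 remove [xcz] add [tzl] -> 5 lines: arpyb spexw tzl odm hvf
Hunk 4: at line 1 remove [tzl] add [pyx,uqibn] -> 6 lines: arpyb spexw pyx uqibn odm hvf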